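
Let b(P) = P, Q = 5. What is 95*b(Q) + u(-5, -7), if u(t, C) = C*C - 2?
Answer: 522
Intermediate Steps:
u(t, C) = -2 + C² (u(t, C) = C² - 2 = -2 + C²)
95*b(Q) + u(-5, -7) = 95*5 + (-2 + (-7)²) = 475 + (-2 + 49) = 475 + 47 = 522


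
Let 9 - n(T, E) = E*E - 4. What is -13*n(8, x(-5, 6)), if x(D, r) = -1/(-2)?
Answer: -663/4 ≈ -165.75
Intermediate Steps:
x(D, r) = 1/2 (x(D, r) = -1*(-1/2) = 1/2)
n(T, E) = 13 - E**2 (n(T, E) = 9 - (E*E - 4) = 9 - (E**2 - 4) = 9 - (-4 + E**2) = 9 + (4 - E**2) = 13 - E**2)
-13*n(8, x(-5, 6)) = -13*(13 - (1/2)**2) = -13*(13 - 1*1/4) = -13*(13 - 1/4) = -13*51/4 = -663/4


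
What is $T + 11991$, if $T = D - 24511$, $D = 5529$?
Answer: $-6991$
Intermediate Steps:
$T = -18982$ ($T = 5529 - 24511 = -18982$)
$T + 11991 = -18982 + 11991 = -6991$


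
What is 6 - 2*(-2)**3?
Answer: 22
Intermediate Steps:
6 - 2*(-2)**3 = 6 - 2*(-8) = 6 + 16 = 22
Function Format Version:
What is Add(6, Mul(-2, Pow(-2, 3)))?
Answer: 22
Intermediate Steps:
Add(6, Mul(-2, Pow(-2, 3))) = Add(6, Mul(-2, -8)) = Add(6, 16) = 22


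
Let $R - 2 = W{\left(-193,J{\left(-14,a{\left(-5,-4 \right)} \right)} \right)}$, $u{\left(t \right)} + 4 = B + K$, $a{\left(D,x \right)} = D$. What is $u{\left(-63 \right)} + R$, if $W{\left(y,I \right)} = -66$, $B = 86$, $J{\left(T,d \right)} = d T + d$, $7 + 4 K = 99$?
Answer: $41$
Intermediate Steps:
$K = 23$ ($K = - \frac{7}{4} + \frac{1}{4} \cdot 99 = - \frac{7}{4} + \frac{99}{4} = 23$)
$J{\left(T,d \right)} = d + T d$ ($J{\left(T,d \right)} = T d + d = d + T d$)
$u{\left(t \right)} = 105$ ($u{\left(t \right)} = -4 + \left(86 + 23\right) = -4 + 109 = 105$)
$R = -64$ ($R = 2 - 66 = -64$)
$u{\left(-63 \right)} + R = 105 - 64 = 41$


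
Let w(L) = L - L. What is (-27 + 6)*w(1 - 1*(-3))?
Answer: 0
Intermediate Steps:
w(L) = 0
(-27 + 6)*w(1 - 1*(-3)) = (-27 + 6)*0 = -21*0 = 0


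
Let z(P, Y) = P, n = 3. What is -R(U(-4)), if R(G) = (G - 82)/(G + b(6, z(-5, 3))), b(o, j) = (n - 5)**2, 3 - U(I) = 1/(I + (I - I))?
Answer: 315/29 ≈ 10.862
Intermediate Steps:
U(I) = 3 - 1/I (U(I) = 3 - 1/(I + (I - I)) = 3 - 1/(I + 0) = 3 - 1/I)
b(o, j) = 4 (b(o, j) = (3 - 5)**2 = (-2)**2 = 4)
R(G) = (-82 + G)/(4 + G) (R(G) = (G - 82)/(G + 4) = (-82 + G)/(4 + G))
-R(U(-4)) = -(-82 + (3 - 1/(-4)))/(4 + (3 - 1/(-4))) = -(-82 + (3 - 1*(-1/4)))/(4 + (3 - 1*(-1/4))) = -(-82 + (3 + 1/4))/(4 + (3 + 1/4)) = -(-82 + 13/4)/(4 + 13/4) = -(-315)/(29/4*4) = -4*(-315)/(29*4) = -1*(-315/29) = 315/29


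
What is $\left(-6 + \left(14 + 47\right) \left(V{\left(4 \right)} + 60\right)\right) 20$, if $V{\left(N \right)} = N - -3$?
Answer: $81620$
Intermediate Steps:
$V{\left(N \right)} = 3 + N$ ($V{\left(N \right)} = N + 3 = 3 + N$)
$\left(-6 + \left(14 + 47\right) \left(V{\left(4 \right)} + 60\right)\right) 20 = \left(-6 + \left(14 + 47\right) \left(\left(3 + 4\right) + 60\right)\right) 20 = \left(-6 + 61 \left(7 + 60\right)\right) 20 = \left(-6 + 61 \cdot 67\right) 20 = \left(-6 + 4087\right) 20 = 4081 \cdot 20 = 81620$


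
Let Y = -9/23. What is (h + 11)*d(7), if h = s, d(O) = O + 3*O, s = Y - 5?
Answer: 3612/23 ≈ 157.04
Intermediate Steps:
Y = -9/23 (Y = -9*1/23 = -9/23 ≈ -0.39130)
s = -124/23 (s = -9/23 - 5 = -124/23 ≈ -5.3913)
d(O) = 4*O
h = -124/23 ≈ -5.3913
(h + 11)*d(7) = (-124/23 + 11)*(4*7) = (129/23)*28 = 3612/23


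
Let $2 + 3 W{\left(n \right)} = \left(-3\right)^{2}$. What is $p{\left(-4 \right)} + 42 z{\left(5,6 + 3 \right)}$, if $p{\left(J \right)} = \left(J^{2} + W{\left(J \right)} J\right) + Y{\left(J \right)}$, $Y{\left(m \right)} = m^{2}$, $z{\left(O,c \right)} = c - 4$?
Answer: $\frac{698}{3} \approx 232.67$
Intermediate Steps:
$z{\left(O,c \right)} = -4 + c$
$W{\left(n \right)} = \frac{7}{3}$ ($W{\left(n \right)} = - \frac{2}{3} + \frac{\left(-3\right)^{2}}{3} = - \frac{2}{3} + \frac{1}{3} \cdot 9 = - \frac{2}{3} + 3 = \frac{7}{3}$)
$p{\left(J \right)} = 2 J^{2} + \frac{7 J}{3}$ ($p{\left(J \right)} = \left(J^{2} + \frac{7 J}{3}\right) + J^{2} = 2 J^{2} + \frac{7 J}{3}$)
$p{\left(-4 \right)} + 42 z{\left(5,6 + 3 \right)} = \frac{1}{3} \left(-4\right) \left(7 + 6 \left(-4\right)\right) + 42 \left(-4 + \left(6 + 3\right)\right) = \frac{1}{3} \left(-4\right) \left(7 - 24\right) + 42 \left(-4 + 9\right) = \frac{1}{3} \left(-4\right) \left(-17\right) + 42 \cdot 5 = \frac{68}{3} + 210 = \frac{698}{3}$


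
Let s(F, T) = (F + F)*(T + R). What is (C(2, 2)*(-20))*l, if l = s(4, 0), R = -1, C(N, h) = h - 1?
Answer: 160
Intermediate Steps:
C(N, h) = -1 + h
s(F, T) = 2*F*(-1 + T) (s(F, T) = (F + F)*(T - 1) = (2*F)*(-1 + T) = 2*F*(-1 + T))
l = -8 (l = 2*4*(-1 + 0) = 2*4*(-1) = -8)
(C(2, 2)*(-20))*l = ((-1 + 2)*(-20))*(-8) = (1*(-20))*(-8) = -20*(-8) = 160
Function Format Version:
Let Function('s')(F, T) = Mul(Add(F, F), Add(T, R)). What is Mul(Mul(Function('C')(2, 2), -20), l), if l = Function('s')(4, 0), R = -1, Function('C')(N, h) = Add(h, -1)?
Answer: 160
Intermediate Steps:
Function('C')(N, h) = Add(-1, h)
Function('s')(F, T) = Mul(2, F, Add(-1, T)) (Function('s')(F, T) = Mul(Add(F, F), Add(T, -1)) = Mul(Mul(2, F), Add(-1, T)) = Mul(2, F, Add(-1, T)))
l = -8 (l = Mul(2, 4, Add(-1, 0)) = Mul(2, 4, -1) = -8)
Mul(Mul(Function('C')(2, 2), -20), l) = Mul(Mul(Add(-1, 2), -20), -8) = Mul(Mul(1, -20), -8) = Mul(-20, -8) = 160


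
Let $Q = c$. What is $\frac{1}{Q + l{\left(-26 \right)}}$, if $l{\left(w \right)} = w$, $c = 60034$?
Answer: $\frac{1}{60008} \approx 1.6664 \cdot 10^{-5}$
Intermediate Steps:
$Q = 60034$
$\frac{1}{Q + l{\left(-26 \right)}} = \frac{1}{60034 - 26} = \frac{1}{60008}$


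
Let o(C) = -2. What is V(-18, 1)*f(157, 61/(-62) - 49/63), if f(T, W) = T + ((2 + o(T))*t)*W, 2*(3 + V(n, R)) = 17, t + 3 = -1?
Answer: 1727/2 ≈ 863.50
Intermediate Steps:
t = -4 (t = -3 - 1 = -4)
V(n, R) = 11/2 (V(n, R) = -3 + (½)*17 = -3 + 17/2 = 11/2)
f(T, W) = T (f(T, W) = T + ((2 - 2)*(-4))*W = T + (0*(-4))*W = T + 0*W = T + 0 = T)
V(-18, 1)*f(157, 61/(-62) - 49/63) = (11/2)*157 = 1727/2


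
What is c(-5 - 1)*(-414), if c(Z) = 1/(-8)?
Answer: 207/4 ≈ 51.750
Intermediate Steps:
c(Z) = -⅛
c(-5 - 1)*(-414) = -⅛*(-414) = 207/4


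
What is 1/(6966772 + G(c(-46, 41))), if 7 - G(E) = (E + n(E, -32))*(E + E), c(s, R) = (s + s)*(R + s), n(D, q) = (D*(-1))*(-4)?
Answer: 1/4850779 ≈ 2.0615e-7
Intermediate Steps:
n(D, q) = 4*D (n(D, q) = -D*(-4) = 4*D)
c(s, R) = 2*s*(R + s) (c(s, R) = (2*s)*(R + s) = 2*s*(R + s))
G(E) = 7 - 10*E**2 (G(E) = 7 - (E + 4*E)*(E + E) = 7 - 5*E*2*E = 7 - 10*E**2)
1/(6966772 + G(c(-46, 41))) = 1/(6966772 + (7 - 10*8464*(41 - 46)**2)) = 1/(6966772 + (7 - 10*(2*(-46)*(-5))**2)) = 1/(6966772 + (7 - 10*460**2)) = 1/(6966772 + (7 - 10*211600)) = 1/(6966772 + (7 - 2116000)) = 1/(6966772 - 2115993) = 1/4850779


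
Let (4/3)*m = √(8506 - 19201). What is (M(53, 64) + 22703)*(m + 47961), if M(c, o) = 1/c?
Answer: 57709552860/53 + 902445*I*√10695/53 ≈ 1.0889e+9 + 1.7609e+6*I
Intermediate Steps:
m = 3*I*√10695/4 (m = 3*√(8506 - 19201)/4 = 3*√(-10695)/4 = 3*(I*√10695)/4 = 3*I*√10695/4 ≈ 77.563*I)
(M(53, 64) + 22703)*(m + 47961) = (1/53 + 22703)*(3*I*√10695/4 + 47961) = (1/53 + 22703)*(47961 + 3*I*√10695/4) = 1203260*(47961 + 3*I*√10695/4)/53 = 57709552860/53 + 902445*I*√10695/53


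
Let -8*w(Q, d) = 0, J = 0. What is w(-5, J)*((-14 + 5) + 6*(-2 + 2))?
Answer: 0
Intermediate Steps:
w(Q, d) = 0 (w(Q, d) = -⅛*0 = 0)
w(-5, J)*((-14 + 5) + 6*(-2 + 2)) = 0*((-14 + 5) + 6*(-2 + 2)) = 0*(-9 + 6*0) = 0*(-9 + 0) = 0*(-9) = 0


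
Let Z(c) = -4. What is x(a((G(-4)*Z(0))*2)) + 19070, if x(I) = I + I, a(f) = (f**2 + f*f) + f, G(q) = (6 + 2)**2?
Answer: 1066622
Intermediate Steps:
G(q) = 64 (G(q) = 8**2 = 64)
a(f) = f + 2*f**2 (a(f) = (f**2 + f**2) + f = 2*f**2 + f = f + 2*f**2)
x(I) = 2*I
x(a((G(-4)*Z(0))*2)) + 19070 = 2*(((64*(-4))*2)*(1 + 2*((64*(-4))*2))) + 19070 = 2*((-256*2)*(1 + 2*(-256*2))) + 19070 = 2*(-512*(1 + 2*(-512))) + 19070 = 2*(-512*(1 - 1024)) + 19070 = 2*(-512*(-1023)) + 19070 = 2*523776 + 19070 = 1047552 + 19070 = 1066622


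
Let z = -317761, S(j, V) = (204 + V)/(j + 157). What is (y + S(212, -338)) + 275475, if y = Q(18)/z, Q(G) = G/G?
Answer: 32300450453932/117253809 ≈ 2.7547e+5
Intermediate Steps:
S(j, V) = (204 + V)/(157 + j)
Q(G) = 1
y = -1/317761 (y = 1/(-317761) = 1*(-1/317761) = -1/317761 ≈ -3.1470e-6)
(y + S(212, -338)) + 275475 = (-1/317761 + (204 - 338)/(157 + 212)) + 275475 = (-1/317761 - 134/369) + 275475 = -42580343/117253809 + 275475 = 32300450453932/117253809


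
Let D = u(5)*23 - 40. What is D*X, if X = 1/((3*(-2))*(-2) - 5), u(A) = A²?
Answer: 535/7 ≈ 76.429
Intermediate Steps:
D = 535 (D = 5²*23 - 40 = 25*23 - 40 = 575 - 40 = 535)
X = ⅐ (X = 1/(-6*(-2) - 5) = 1/(12 - 5) = 1/7 = ⅐ ≈ 0.14286)
D*X = 535*(⅐) = 535/7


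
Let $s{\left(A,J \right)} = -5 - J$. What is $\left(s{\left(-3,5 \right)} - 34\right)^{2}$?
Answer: $1936$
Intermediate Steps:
$\left(s{\left(-3,5 \right)} - 34\right)^{2} = \left(\left(-5 - 5\right) - 34\right)^{2} = \left(-10 - 34\right)^{2} = \left(-44\right)^{2} = 1936$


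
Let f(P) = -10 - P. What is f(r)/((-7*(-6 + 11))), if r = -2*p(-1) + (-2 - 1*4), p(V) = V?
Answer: 6/35 ≈ 0.17143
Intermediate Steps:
r = -4 (r = -2*(-1) + (-2 - 1*4) = 2 + (-2 - 4) = 2 - 6 = -4)
f(r)/((-7*(-6 + 11))) = (-10 - 1*(-4))/((-7*(-6 + 11))) = (-10 + 4)/((-7*5)) = -6/(-35) = -6*(-1/35) = 6/35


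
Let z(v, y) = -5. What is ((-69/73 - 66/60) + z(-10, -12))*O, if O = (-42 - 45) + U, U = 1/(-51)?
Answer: 11412317/18615 ≈ 613.07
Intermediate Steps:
U = -1/51 ≈ -0.019608
O = -4438/51 (O = (-42 - 45) - 1/51 = -87 - 1/51 = -4438/51 ≈ -87.020)
((-69/73 - 66/60) + z(-10, -12))*O = ((-69/73 - 66/60) - 5)*(-4438/51) = ((-69*1/73 - 66*1/60) - 5)*(-4438/51) = ((-69/73 - 11/10) - 5)*(-4438/51) = (-1493/730 - 5)*(-4438/51) = -5143/730*(-4438/51) = 11412317/18615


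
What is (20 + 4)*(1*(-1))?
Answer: -24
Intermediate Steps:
(20 + 4)*(1*(-1)) = 24*(-1) = -24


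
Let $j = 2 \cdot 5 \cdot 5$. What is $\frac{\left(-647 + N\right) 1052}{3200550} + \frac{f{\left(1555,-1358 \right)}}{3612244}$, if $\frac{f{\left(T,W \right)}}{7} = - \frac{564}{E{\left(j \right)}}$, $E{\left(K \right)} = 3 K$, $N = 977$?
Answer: $\frac{104495199047}{963430627850} \approx 0.10846$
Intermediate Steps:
$j = 50$ ($j = 10 \cdot 5 = 50$)
$f{\left(T,W \right)} = - \frac{658}{25}$ ($f{\left(T,W \right)} = 7 \left(- \frac{564}{3 \cdot 50}\right) = 7 \left(- \frac{564}{150}\right) = 7 \left(\left(-564\right) \frac{1}{150}\right) = 7 \left(- \frac{94}{25}\right) = - \frac{658}{25}$)
$\frac{\left(-647 + N\right) 1052}{3200550} + \frac{f{\left(1555,-1358 \right)}}{3612244} = \frac{\left(-647 + 977\right) 1052}{3200550} - \frac{658}{25 \cdot 3612244} = 330 \cdot 1052 \cdot \frac{1}{3200550} - \frac{329}{45153050} = 347160 \cdot \frac{1}{3200550} - \frac{329}{45153050} = \frac{11572}{106685} - \frac{329}{45153050} = \frac{104495199047}{963430627850}$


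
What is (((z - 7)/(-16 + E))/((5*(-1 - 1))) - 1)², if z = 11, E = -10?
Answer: 4096/4225 ≈ 0.96947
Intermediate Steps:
(((z - 7)/(-16 + E))/((5*(-1 - 1))) - 1)² = (((11 - 7)/(-16 - 10))/((5*(-1 - 1))) - 1)² = ((4/(-26))/((5*(-2))) - 1)² = ((4*(-1/26))/(-10) - 1)² = (-2/13*(-⅒) - 1)² = (1/65 - 1)² = (-64/65)² = 4096/4225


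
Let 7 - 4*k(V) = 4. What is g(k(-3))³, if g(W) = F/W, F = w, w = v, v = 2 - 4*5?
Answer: -13824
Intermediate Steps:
v = -18 (v = 2 - 20 = -18)
w = -18
k(V) = ¾ (k(V) = 7/4 - ¼*4 = 7/4 - 1 = ¾)
F = -18
g(W) = -18/W
g(k(-3))³ = (-18/¾)³ = (-18*4/3)³ = (-24)³ = -13824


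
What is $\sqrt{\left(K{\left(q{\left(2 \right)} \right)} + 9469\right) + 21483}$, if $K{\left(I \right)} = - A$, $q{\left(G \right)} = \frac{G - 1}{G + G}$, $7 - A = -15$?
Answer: $\sqrt{30930} \approx 175.87$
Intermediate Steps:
$A = 22$ ($A = 7 - -15 = 7 + 15 = 22$)
$q{\left(G \right)} = \frac{-1 + G}{2 G}$
$K{\left(I \right)} = -22$ ($K{\left(I \right)} = \left(-1\right) 22 = -22$)
$\sqrt{\left(K{\left(q{\left(2 \right)} \right)} + 9469\right) + 21483} = \sqrt{\left(-22 + 9469\right) + 21483} = \sqrt{9447 + 21483} = \sqrt{30930}$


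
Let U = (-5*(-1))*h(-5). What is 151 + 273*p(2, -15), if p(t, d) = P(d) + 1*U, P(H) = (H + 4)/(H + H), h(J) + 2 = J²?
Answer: 316461/10 ≈ 31646.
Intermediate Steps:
h(J) = -2 + J²
P(H) = (4 + H)/(2*H) (P(H) = (4 + H)/((2*H)) = (4 + H)*(1/(2*H)) = (4 + H)/(2*H))
U = 115 (U = (-5*(-1))*(-2 + (-5)²) = 5*(-2 + 25) = 5*23 = 115)
p(t, d) = 115 + (4 + d)/(2*d) (p(t, d) = (4 + d)/(2*d) + 1*115 = (4 + d)/(2*d) + 115 = 115 + (4 + d)/(2*d))
151 + 273*p(2, -15) = 151 + 273*(231/2 + 2/(-15)) = 151 + 273*(231/2 + 2*(-1/15)) = 151 + 273*(231/2 - 2/15) = 151 + 273*(3461/30) = 151 + 314951/10 = 316461/10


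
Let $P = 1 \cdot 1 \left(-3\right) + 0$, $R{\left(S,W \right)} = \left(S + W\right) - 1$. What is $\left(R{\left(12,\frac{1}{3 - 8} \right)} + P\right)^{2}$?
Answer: $\frac{1521}{25} \approx 60.84$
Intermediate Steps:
$R{\left(S,W \right)} = -1 + S + W$
$P = -3$ ($P = 1 \left(-3\right) + 0 = -3 + 0 = -3$)
$\left(R{\left(12,\frac{1}{3 - 8} \right)} + P\right)^{2} = \left(\left(-1 + 12 + \frac{1}{3 - 8}\right) - 3\right)^{2} = \left(\left(-1 + 12 + \frac{1}{-5}\right) - 3\right)^{2} = \left(\left(-1 + 12 - \frac{1}{5}\right) - 3\right)^{2} = \left(\frac{54}{5} - 3\right)^{2} = \left(\frac{39}{5}\right)^{2} = \frac{1521}{25}$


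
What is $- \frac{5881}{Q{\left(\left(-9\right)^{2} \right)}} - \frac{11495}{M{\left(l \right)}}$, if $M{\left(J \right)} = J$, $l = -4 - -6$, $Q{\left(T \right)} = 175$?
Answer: $- \frac{2023387}{350} \approx -5781.1$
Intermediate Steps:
$l = 2$ ($l = -4 + 6 = 2$)
$- \frac{5881}{Q{\left(\left(-9\right)^{2} \right)}} - \frac{11495}{M{\left(l \right)}} = - \frac{5881}{175} - \frac{11495}{2} = - \frac{2023387}{350}$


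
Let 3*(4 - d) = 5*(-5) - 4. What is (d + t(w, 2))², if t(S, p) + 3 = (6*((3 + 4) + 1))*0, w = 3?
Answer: 1024/9 ≈ 113.78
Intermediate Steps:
t(S, p) = -3 (t(S, p) = -3 + (6*((3 + 4) + 1))*0 = -3 + (6*(7 + 1))*0 = -3 + (6*8)*0 = -3 + 48*0 = -3 + 0 = -3)
d = 41/3 (d = 4 - (5*(-5) - 4)/3 = 4 - (-25 - 4)/3 = 4 - ⅓*(-29) = 4 + 29/3 = 41/3 ≈ 13.667)
(d + t(w, 2))² = (41/3 - 3)² = (32/3)² = 1024/9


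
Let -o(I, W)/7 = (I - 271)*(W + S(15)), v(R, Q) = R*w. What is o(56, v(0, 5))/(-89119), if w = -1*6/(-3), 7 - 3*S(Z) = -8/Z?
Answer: -34013/802071 ≈ -0.042406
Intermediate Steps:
S(Z) = 7/3 + 8/(3*Z) (S(Z) = 7/3 - (-8)/(3*Z) = 7/3 + 8/(3*Z))
w = 2 (w = -6*(-1/3) = 2)
v(R, Q) = 2*R (v(R, Q) = R*2 = 2*R)
o(I, W) = -7*(-271 + I)*(113/45 + W) (o(I, W) = -7*(I - 271)*(W + (1/3)*(8 + 7*15)/15) = -7*(-271 + I)*(W + (1/3)*(1/15)*(8 + 105)) = -7*(-271 + I)*(W + (1/3)*(1/15)*113) = -7*(-271 + I)*(W + 113/45) = -7*(-271 + I)*(113/45 + W))
o(56, v(0, 5))/(-89119) = (214361/45 + 1897*(2*0) - 791/45*56 - 7*56*2*0)/(-89119) = (214361/45 + 1897*0 - 44296/45 - 7*56*0)*(-1/89119) = (214361/45 + 0 - 44296/45 + 0)*(-1/89119) = (34013/9)*(-1/89119) = -34013/802071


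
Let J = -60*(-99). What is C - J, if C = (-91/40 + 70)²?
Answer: -2165319/1600 ≈ -1353.3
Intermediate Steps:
C = 7338681/1600 (C = (-91*1/40 + 70)² = (-91/40 + 70)² = (2709/40)² = 7338681/1600 ≈ 4586.7)
J = 5940
C - J = 7338681/1600 - 1*5940 = 7338681/1600 - 5940 = -2165319/1600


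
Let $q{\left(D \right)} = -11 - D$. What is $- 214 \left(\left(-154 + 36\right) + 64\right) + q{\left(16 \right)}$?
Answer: $11529$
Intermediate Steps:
$- 214 \left(\left(-154 + 36\right) + 64\right) + q{\left(16 \right)} = - 214 \left(\left(-154 + 36\right) + 64\right) - 27 = - 214 \left(-118 + 64\right) - 27 = \left(-214\right) \left(-54\right) - 27 = 11556 - 27 = 11529$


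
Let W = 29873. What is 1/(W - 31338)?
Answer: -1/1465 ≈ -0.00068259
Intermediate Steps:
1/(W - 31338) = 1/(29873 - 31338) = 1/(-1465) = -1/1465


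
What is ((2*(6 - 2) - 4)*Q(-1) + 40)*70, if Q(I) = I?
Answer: 2520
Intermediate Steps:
((2*(6 - 2) - 4)*Q(-1) + 40)*70 = ((2*(6 - 2) - 4)*(-1) + 40)*70 = ((2*4 - 4)*(-1) + 40)*70 = ((8 - 4)*(-1) + 40)*70 = (4*(-1) + 40)*70 = (-4 + 40)*70 = 36*70 = 2520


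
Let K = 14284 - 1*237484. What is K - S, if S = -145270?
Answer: -77930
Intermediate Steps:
K = -223200 (K = 14284 - 237484 = -223200)
K - S = -223200 - 1*(-145270) = -223200 + 145270 = -77930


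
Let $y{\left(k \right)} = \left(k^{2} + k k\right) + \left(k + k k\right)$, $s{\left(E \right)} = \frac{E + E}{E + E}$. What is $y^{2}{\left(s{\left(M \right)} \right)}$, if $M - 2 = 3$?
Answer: $16$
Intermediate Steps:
$M = 5$ ($M = 2 + 3 = 5$)
$s{\left(E \right)} = 1$ ($s{\left(E \right)} = \frac{2 E}{2 E} = 2 E \frac{1}{2 E} = 1$)
$y{\left(k \right)} = k + 3 k^{2}$ ($y{\left(k \right)} = \left(k^{2} + k^{2}\right) + \left(k + k^{2}\right) = 2 k^{2} + \left(k + k^{2}\right) = k + 3 k^{2}$)
$y^{2}{\left(s{\left(M \right)} \right)} = \left(1 \left(1 + 3 \cdot 1\right)\right)^{2} = \left(1 \left(1 + 3\right)\right)^{2} = \left(1 \cdot 4\right)^{2} = 4^{2} = 16$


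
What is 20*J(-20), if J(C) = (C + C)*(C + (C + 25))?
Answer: 12000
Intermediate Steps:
J(C) = 2*C*(25 + 2*C) (J(C) = (2*C)*(C + (25 + C)) = (2*C)*(25 + 2*C) = 2*C*(25 + 2*C))
20*J(-20) = 20*(2*(-20)*(25 + 2*(-20))) = 20*(2*(-20)*(25 - 40)) = 20*(2*(-20)*(-15)) = 20*600 = 12000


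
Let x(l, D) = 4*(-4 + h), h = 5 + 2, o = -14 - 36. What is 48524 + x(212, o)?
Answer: 48536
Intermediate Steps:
o = -50
h = 7
x(l, D) = 12 (x(l, D) = 4*(-4 + 7) = 4*3 = 12)
48524 + x(212, o) = 48524 + 12 = 48536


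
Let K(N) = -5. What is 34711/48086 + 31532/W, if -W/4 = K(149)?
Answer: 379235493/240430 ≈ 1577.3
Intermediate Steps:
W = 20 (W = -4*(-5) = 20)
34711/48086 + 31532/W = 34711/48086 + 31532/20 = 34711*(1/48086) + 31532*(1/20) = 34711/48086 + 7883/5 = 379235493/240430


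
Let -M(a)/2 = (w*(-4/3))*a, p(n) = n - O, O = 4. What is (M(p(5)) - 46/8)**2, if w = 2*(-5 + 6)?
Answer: 25/144 ≈ 0.17361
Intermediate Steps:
p(n) = -4 + n (p(n) = n - 1*4 = n - 4 = -4 + n)
w = 2 (w = 2*1 = 2)
M(a) = 16*a/3 (M(a) = -2*2*(-4/3)*a = -(-16)*a/3 = 16*a/3)
(M(p(5)) - 46/8)**2 = (16*(-4 + 5)/3 - 46/8)**2 = ((16/3)*1 - 46*1/8)**2 = (16/3 - 23/4)**2 = (-5/12)**2 = 25/144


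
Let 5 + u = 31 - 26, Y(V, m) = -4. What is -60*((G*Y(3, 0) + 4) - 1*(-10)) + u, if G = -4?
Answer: -1800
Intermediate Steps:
u = 0 (u = -5 + (31 - 26) = -5 + 5 = 0)
-60*((G*Y(3, 0) + 4) - 1*(-10)) + u = -60*((-4*(-4) + 4) - 1*(-10)) + 0 = -60*((16 + 4) + 10) + 0 = -60*(20 + 10) + 0 = -60*30 + 0 = -1800 + 0 = -1800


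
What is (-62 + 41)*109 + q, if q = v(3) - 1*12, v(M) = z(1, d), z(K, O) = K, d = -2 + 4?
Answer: -2300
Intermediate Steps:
d = 2
v(M) = 1
q = -11 (q = 1 - 1*12 = 1 - 12 = -11)
(-62 + 41)*109 + q = (-62 + 41)*109 - 11 = -21*109 - 11 = -2289 - 11 = -2300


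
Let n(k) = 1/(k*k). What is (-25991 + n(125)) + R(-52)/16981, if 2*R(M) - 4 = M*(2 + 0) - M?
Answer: -6896143654894/265328125 ≈ -25991.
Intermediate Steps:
n(k) = k⁻²
R(M) = 2 + M/2 (R(M) = 2 + (M*(2 + 0) - M)/2 = 2 + (M*2 - M)/2 = 2 + (2*M - M)/2 = 2 + M/2)
(-25991 + n(125)) + R(-52)/16981 = (-25991 + 125⁻²) + (2 + (½)*(-52))/16981 = (-25991 + 1/15625) + (2 - 26)*(1/16981) = -406109374/15625 - 24*1/16981 = -406109374/15625 - 24/16981 = -6896143654894/265328125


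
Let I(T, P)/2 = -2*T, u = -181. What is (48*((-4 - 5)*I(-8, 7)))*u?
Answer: 2502144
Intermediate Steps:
I(T, P) = -4*T (I(T, P) = 2*(-2*T) = -4*T)
(48*((-4 - 5)*I(-8, 7)))*u = (48*((-4 - 5)*(-4*(-8))))*(-181) = (48*(-9*32))*(-181) = (48*(-288))*(-181) = -13824*(-181) = 2502144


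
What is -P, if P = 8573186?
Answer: -8573186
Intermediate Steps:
-P = -1*8573186 = -8573186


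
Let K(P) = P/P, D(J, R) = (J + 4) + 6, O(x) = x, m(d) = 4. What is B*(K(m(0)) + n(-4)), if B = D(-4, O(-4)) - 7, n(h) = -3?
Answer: 2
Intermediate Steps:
D(J, R) = 10 + J (D(J, R) = (4 + J) + 6 = 10 + J)
K(P) = 1
B = -1 (B = (10 - 4) - 7 = 6 - 7 = -1)
B*(K(m(0)) + n(-4)) = -(1 - 3) = -1*(-2) = 2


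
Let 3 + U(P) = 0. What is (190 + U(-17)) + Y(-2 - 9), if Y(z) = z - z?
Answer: 187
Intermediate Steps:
U(P) = -3 (U(P) = -3 + 0 = -3)
Y(z) = 0
(190 + U(-17)) + Y(-2 - 9) = (190 - 3) + 0 = 187 + 0 = 187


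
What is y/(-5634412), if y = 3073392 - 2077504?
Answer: -248972/1408603 ≈ -0.17675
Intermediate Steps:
y = 995888
y/(-5634412) = 995888/(-5634412) = 995888*(-1/5634412) = -248972/1408603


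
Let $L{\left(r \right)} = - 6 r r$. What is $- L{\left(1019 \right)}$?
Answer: $6230166$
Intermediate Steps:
$L{\left(r \right)} = - 6 r^{2}$
$- L{\left(1019 \right)} = - \left(-6\right) 1019^{2} = - \left(-6\right) 1038361 = \left(-1\right) \left(-6230166\right) = 6230166$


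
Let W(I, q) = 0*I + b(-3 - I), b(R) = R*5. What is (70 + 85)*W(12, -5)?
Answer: -11625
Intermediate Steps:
b(R) = 5*R
W(I, q) = -15 - 5*I (W(I, q) = 0*I + 5*(-3 - I) = 0 + (-15 - 5*I) = -15 - 5*I)
(70 + 85)*W(12, -5) = (70 + 85)*(-15 - 5*12) = 155*(-15 - 60) = 155*(-75) = -11625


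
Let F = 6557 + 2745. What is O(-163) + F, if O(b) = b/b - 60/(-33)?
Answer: 102353/11 ≈ 9304.8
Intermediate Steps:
O(b) = 31/11 (O(b) = 1 - 60*(-1/33) = 1 + 20/11 = 31/11)
F = 9302
O(-163) + F = 31/11 + 9302 = 102353/11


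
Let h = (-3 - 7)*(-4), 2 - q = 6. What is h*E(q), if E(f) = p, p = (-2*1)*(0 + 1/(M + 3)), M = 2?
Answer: -16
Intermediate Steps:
q = -4 (q = 2 - 1*6 = 2 - 6 = -4)
p = -⅖ (p = (-2*1)*(0 + 1/(2 + 3)) = -2*(0 + 1/5) = -2*(0 + ⅕) = -2*⅕ = -⅖ ≈ -0.40000)
E(f) = -⅖
h = 40 (h = -10*(-4) = 40)
h*E(q) = 40*(-⅖) = -16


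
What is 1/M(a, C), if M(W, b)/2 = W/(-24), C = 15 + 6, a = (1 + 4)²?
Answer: -12/25 ≈ -0.48000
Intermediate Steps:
a = 25 (a = 5² = 25)
C = 21
M(W, b) = -W/12 (M(W, b) = 2*(W/(-24)) = 2*(W*(-1/24)) = 2*(-W/24) = -W/12)
1/M(a, C) = 1/(-1/12*25) = 1/(-25/12) = -12/25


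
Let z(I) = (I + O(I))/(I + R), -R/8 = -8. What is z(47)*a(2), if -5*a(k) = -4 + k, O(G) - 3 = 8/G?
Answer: 1572/8695 ≈ 0.18079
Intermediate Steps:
R = 64 (R = -8*(-8) = 64)
O(G) = 3 + 8/G
z(I) = (3 + I + 8/I)/(64 + I) (z(I) = (I + (3 + 8/I))/(I + 64) = (3 + I + 8/I)/(64 + I))
a(k) = 4/5 - k/5 (a(k) = -(-4 + k)/5 = 4/5 - k/5)
z(47)*a(2) = ((8 + 47**2 + 3*47)/(47*(64 + 47)))*(4/5 - 1/5*2) = ((1/47)*(8 + 2209 + 141)/111)*(4/5 - 2/5) = ((1/47)*(1/111)*2358)*(2/5) = (786/1739)*(2/5) = 1572/8695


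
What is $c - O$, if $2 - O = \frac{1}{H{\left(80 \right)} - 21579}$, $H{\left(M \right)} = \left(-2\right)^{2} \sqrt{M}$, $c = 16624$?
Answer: $\frac{7740066874163}{465651961} - \frac{16 \sqrt{5}}{465651961} \approx 16622.0$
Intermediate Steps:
$H{\left(M \right)} = 4 \sqrt{M}$
$O = 2 - \frac{1}{-21579 + 16 \sqrt{5}}$ ($O = 2 - \frac{1}{4 \sqrt{80} - 21579} = 2 - \frac{1}{4 \cdot 4 \sqrt{5} - 21579} = 2 - \frac{1}{16 \sqrt{5} - 21579} = 2 - \frac{1}{-21579 + 16 \sqrt{5}} \approx 2.0$)
$c - O = 16624 - \left(\frac{931325501}{465651961} + \frac{16 \sqrt{5}}{465651961}\right) = \frac{7740066874163}{465651961} - \frac{16 \sqrt{5}}{465651961}$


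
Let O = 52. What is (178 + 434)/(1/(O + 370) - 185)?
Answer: -86088/26023 ≈ -3.3082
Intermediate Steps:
(178 + 434)/(1/(O + 370) - 185) = (178 + 434)/(1/(52 + 370) - 185) = 612/(1/422 - 185) = 612/(-78069/422) = 612*(-422/78069) = -86088/26023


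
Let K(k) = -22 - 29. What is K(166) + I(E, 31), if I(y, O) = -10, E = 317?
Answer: -61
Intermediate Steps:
K(k) = -51
K(166) + I(E, 31) = -51 - 10 = -61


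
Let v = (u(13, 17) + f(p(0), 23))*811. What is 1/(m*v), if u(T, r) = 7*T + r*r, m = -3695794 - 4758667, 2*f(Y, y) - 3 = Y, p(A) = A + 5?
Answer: -1/2632922062464 ≈ -3.7981e-13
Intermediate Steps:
p(A) = 5 + A
f(Y, y) = 3/2 + Y/2
m = -8454461
u(T, r) = r**2 + 7*T (u(T, r) = 7*T + r**2 = r**2 + 7*T)
v = 311424 (v = ((17**2 + 7*13) + (3/2 + (5 + 0)/2))*811 = ((289 + 91) + (3/2 + (1/2)*5))*811 = (380 + (3/2 + 5/2))*811 = (380 + 4)*811 = 384*811 = 311424)
1/(m*v) = 1/(-8454461*311424) = -1/8454461*1/311424 = -1/2632922062464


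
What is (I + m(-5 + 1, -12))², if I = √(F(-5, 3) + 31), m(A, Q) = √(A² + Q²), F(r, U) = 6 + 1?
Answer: 198 + 16*√95 ≈ 353.95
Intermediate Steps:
F(r, U) = 7
I = √38 (I = √(7 + 31) = √38 ≈ 6.1644)
(I + m(-5 + 1, -12))² = (√38 + √((-5 + 1)² + (-12)²))² = (√38 + √((-4)² + 144))² = (√38 + √(16 + 144))² = (√38 + √160)² = (√38 + 4*√10)²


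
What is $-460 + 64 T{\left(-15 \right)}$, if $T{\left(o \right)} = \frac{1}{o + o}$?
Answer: $- \frac{6932}{15} \approx -462.13$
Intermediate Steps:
$T{\left(o \right)} = \frac{1}{2 o}$
$-460 + 64 T{\left(-15 \right)} = -460 + 64 \frac{1}{2 \left(-15\right)} = -460 + 64 \cdot \frac{1}{2} \left(- \frac{1}{15}\right) = -460 + 64 \left(- \frac{1}{30}\right) = -460 - \frac{32}{15} = - \frac{6932}{15}$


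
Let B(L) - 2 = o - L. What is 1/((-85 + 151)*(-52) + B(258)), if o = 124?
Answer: -1/3564 ≈ -0.00028058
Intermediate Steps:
B(L) = 126 - L (B(L) = 2 + (124 - L) = 126 - L)
1/((-85 + 151)*(-52) + B(258)) = 1/((-85 + 151)*(-52) + (126 - 1*258)) = 1/(66*(-52) + (126 - 258)) = 1/(-3432 - 132) = 1/(-3564) = -1/3564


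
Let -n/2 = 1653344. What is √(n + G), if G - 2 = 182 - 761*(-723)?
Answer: I*√2756301 ≈ 1660.2*I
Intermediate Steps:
G = 550387 (G = 2 + (182 - 761*(-723)) = 2 + (182 + 550203) = 2 + 550385 = 550387)
n = -3306688 (n = -2*1653344 = -3306688)
√(n + G) = √(-3306688 + 550387) = √(-2756301) = I*√2756301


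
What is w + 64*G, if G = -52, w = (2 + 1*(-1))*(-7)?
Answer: -3335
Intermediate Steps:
w = -7 (w = (2 - 1)*(-7) = 1*(-7) = -7)
w + 64*G = -7 + 64*(-52) = -7 - 3328 = -3335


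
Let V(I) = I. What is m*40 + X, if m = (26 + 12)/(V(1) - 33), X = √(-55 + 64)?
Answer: -89/2 ≈ -44.500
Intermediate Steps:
X = 3 (X = √9 = 3)
m = -19/16 (m = (26 + 12)/(1 - 33) = 38/(-32) = 38*(-1/32) = -19/16 ≈ -1.1875)
m*40 + X = -19/16*40 + 3 = -95/2 + 3 = -89/2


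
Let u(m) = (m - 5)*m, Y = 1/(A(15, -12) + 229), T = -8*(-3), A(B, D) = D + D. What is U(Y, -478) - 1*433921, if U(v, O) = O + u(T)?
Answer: -433943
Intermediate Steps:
A(B, D) = 2*D
T = 24
Y = 1/205 (Y = 1/(2*(-12) + 229) = 1/(-24 + 229) = 1/205 ≈ 0.0048781)
u(m) = m*(-5 + m) (u(m) = (-5 + m)*m = m*(-5 + m))
U(v, O) = 456 + O (U(v, O) = O + 24*(-5 + 24) = O + 24*19 = O + 456 = 456 + O)
U(Y, -478) - 1*433921 = (456 - 478) - 1*433921 = -22 - 433921 = -433943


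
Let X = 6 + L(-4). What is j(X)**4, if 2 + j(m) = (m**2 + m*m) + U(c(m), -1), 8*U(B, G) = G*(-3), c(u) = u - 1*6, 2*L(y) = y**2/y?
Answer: 3486784401/4096 ≈ 8.5127e+5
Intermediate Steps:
L(y) = y/2 (L(y) = (y**2/y)/2 = y/2)
c(u) = -6 + u (c(u) = u - 6 = -6 + u)
U(B, G) = -3*G/8 (U(B, G) = (G*(-3))/8 = (-3*G)/8 = -3*G/8)
X = 4 (X = 6 + (1/2)*(-4) = 6 - 2 = 4)
j(m) = -13/8 + 2*m**2 (j(m) = -2 + ((m**2 + m*m) - 3/8*(-1)) = -2 + ((m**2 + m**2) + 3/8) = -2 + (2*m**2 + 3/8) = -2 + (3/8 + 2*m**2) = -13/8 + 2*m**2)
j(X)**4 = (-13/8 + 2*4**2)**4 = (-13/8 + 2*16)**4 = (-13/8 + 32)**4 = (243/8)**4 = 3486784401/4096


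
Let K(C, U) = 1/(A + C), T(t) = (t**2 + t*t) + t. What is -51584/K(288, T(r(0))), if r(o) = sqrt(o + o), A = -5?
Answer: -14598272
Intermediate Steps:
r(o) = sqrt(2)*sqrt(o) (r(o) = sqrt(2*o) = sqrt(2)*sqrt(o))
T(t) = t + 2*t**2 (T(t) = (t**2 + t**2) + t = 2*t**2 + t = t + 2*t**2)
K(C, U) = 1/(-5 + C)
-51584/K(288, T(r(0))) = -51584/(1/(-5 + 288)) = -51584/(1/283) = -51584/1/283 = -51584*283 = -14598272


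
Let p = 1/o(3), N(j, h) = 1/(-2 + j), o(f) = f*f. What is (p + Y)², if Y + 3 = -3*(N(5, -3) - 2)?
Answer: 361/81 ≈ 4.4568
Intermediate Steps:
o(f) = f²
Y = 2 (Y = -3 - 3*(1/(-2 + 5) - 2) = -3 - 3*(1/3 - 2) = -3 - 3*(⅓ - 2) = -3 - 3*(-5/3) = -3 + 5 = 2)
p = ⅑ (p = 1/(3²) = 1/9 = ⅑ ≈ 0.11111)
(p + Y)² = (⅑ + 2)² = (19/9)² = 361/81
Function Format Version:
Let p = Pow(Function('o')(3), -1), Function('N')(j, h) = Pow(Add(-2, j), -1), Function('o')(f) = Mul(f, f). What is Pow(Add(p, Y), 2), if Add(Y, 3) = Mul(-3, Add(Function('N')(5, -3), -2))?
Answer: Rational(361, 81) ≈ 4.4568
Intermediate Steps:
Function('o')(f) = Pow(f, 2)
Y = 2 (Y = Add(-3, Mul(-3, Add(Pow(Add(-2, 5), -1), -2))) = Add(-3, Mul(-3, Add(Pow(3, -1), -2))) = Add(-3, Mul(-3, Add(Rational(1, 3), -2))) = Add(-3, Mul(-3, Rational(-5, 3))) = Add(-3, 5) = 2)
p = Rational(1, 9) (p = Pow(Pow(3, 2), -1) = Pow(9, -1) = Rational(1, 9) ≈ 0.11111)
Pow(Add(p, Y), 2) = Pow(Add(Rational(1, 9), 2), 2) = Pow(Rational(19, 9), 2) = Rational(361, 81)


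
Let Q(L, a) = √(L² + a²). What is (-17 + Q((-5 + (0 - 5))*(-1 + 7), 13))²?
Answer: (17 - √3769)² ≈ 1970.7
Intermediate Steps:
(-17 + Q((-5 + (0 - 5))*(-1 + 7), 13))² = (-17 + √(((-5 + (0 - 5))*(-1 + 7))² + 13²))² = (-17 + √(((-5 - 5)*6)² + 169))² = (-17 + √((-10*6)² + 169))² = (-17 + √((-60)² + 169))² = (-17 + √(3600 + 169))² = (-17 + √3769)²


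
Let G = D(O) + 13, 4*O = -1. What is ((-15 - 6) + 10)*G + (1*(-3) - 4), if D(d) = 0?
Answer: -150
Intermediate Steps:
O = -1/4 (O = (1/4)*(-1) = -1/4 ≈ -0.25000)
G = 13 (G = 0 + 13 = 13)
((-15 - 6) + 10)*G + (1*(-3) - 4) = ((-15 - 6) + 10)*13 + (1*(-3) - 4) = (-21 + 10)*13 + (-3 - 4) = -11*13 - 7 = -143 - 7 = -150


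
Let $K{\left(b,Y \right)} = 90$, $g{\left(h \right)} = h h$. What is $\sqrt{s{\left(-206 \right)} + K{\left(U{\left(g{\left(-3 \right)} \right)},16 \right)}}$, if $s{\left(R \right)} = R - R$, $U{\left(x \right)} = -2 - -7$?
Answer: $3 \sqrt{10} \approx 9.4868$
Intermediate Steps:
$g{\left(h \right)} = h^{2}$
$U{\left(x \right)} = 5$ ($U{\left(x \right)} = -2 + 7 = 5$)
$s{\left(R \right)} = 0$
$\sqrt{s{\left(-206 \right)} + K{\left(U{\left(g{\left(-3 \right)} \right)},16 \right)}} = \sqrt{0 + 90} = \sqrt{90} = 3 \sqrt{10}$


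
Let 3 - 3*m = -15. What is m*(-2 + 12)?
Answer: 60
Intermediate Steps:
m = 6 (m = 1 - 1/3*(-15) = 1 + 5 = 6)
m*(-2 + 12) = 6*(-2 + 12) = 6*10 = 60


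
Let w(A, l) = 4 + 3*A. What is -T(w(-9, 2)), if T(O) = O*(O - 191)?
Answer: -4922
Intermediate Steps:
T(O) = O*(-191 + O)
-T(w(-9, 2)) = -(4 + 3*(-9))*(-191 + (4 + 3*(-9))) = -(4 - 27)*(-191 + (4 - 27)) = -(-23)*(-191 - 23) = -(-23)*(-214) = -1*4922 = -4922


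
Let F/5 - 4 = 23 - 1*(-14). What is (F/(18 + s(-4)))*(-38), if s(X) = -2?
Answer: -3895/8 ≈ -486.88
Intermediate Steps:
F = 205 (F = 20 + 5*(23 - 1*(-14)) = 20 + 5*(23 + 14) = 20 + 5*37 = 20 + 185 = 205)
(F/(18 + s(-4)))*(-38) = (205/(18 - 2))*(-38) = (205/16)*(-38) = -3895/8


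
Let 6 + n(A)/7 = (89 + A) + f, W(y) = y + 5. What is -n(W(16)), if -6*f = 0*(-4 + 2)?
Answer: -728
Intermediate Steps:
f = 0 (f = -0*(-4 + 2) = -0*(-2) = -1/6*0 = 0)
W(y) = 5 + y
n(A) = 581 + 7*A (n(A) = -42 + 7*((89 + A) + 0) = -42 + 7*(89 + A) = -42 + (623 + 7*A) = 581 + 7*A)
-n(W(16)) = -(581 + 7*(5 + 16)) = -(581 + 7*21) = -(581 + 147) = -1*728 = -728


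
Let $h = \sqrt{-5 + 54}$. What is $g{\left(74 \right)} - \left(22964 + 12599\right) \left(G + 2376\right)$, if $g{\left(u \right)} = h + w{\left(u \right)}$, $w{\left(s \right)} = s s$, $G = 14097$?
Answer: $-585823816$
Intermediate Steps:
$h = 7$ ($h = \sqrt{49} = 7$)
$w{\left(s \right)} = s^{2}$
$g{\left(u \right)} = 7 + u^{2}$
$g{\left(74 \right)} - \left(22964 + 12599\right) \left(G + 2376\right) = \left(7 + 74^{2}\right) - \left(22964 + 12599\right) \left(14097 + 2376\right) = \left(7 + 5476\right) - 35563 \cdot 16473 = 5483 - 585829299 = -585823816$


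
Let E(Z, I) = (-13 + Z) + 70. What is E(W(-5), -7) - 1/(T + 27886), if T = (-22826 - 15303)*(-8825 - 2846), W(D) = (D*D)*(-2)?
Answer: 3115220114/445031445 ≈ 7.0000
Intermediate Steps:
W(D) = -2*D**2 (W(D) = D**2*(-2) = -2*D**2)
T = 445003559 (T = -38129*(-11671) = 445003559)
E(Z, I) = 57 + Z
E(W(-5), -7) - 1/(T + 27886) = (57 - 2*(-5)**2) - 1/(445003559 + 27886) = (57 - 2*25) - 1/445031445 = (57 - 50) - 1*1/445031445 = 7 - 1/445031445 = 3115220114/445031445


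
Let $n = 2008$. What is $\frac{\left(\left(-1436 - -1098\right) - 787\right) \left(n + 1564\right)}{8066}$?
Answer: $- \frac{2009250}{4033} \approx -498.2$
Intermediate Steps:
$\frac{\left(\left(-1436 - -1098\right) - 787\right) \left(n + 1564\right)}{8066} = \frac{\left(\left(-1436 - -1098\right) - 787\right) \left(2008 + 1564\right)}{8066} = \left(\left(-1436 + 1098\right) - 787\right) 3572 \cdot \frac{1}{8066} = \left(-338 - 787\right) 3572 \cdot \frac{1}{8066} = \left(-1125\right) 3572 \cdot \frac{1}{8066} = \left(-4018500\right) \frac{1}{8066} = - \frac{2009250}{4033}$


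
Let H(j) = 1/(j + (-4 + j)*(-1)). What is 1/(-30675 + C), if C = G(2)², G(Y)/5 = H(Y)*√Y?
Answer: -8/245375 ≈ -3.2603e-5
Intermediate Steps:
H(j) = ¼ (H(j) = 1/(j + (4 - j)) = 1/4 = ¼)
G(Y) = 5*√Y/4 (G(Y) = 5*(√Y/4) = 5*√Y/4)
C = 25/8 (C = (5*√2/4)² = 25/8 ≈ 3.1250)
1/(-30675 + C) = 1/(-30675 + 25/8) = 1/(-245375/8) = -8/245375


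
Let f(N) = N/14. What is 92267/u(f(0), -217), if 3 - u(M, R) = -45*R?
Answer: -92267/9762 ≈ -9.4516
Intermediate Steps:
f(N) = N/14 (f(N) = N*(1/14) = N/14)
u(M, R) = 3 + 45*R (u(M, R) = 3 - (-45)*R = 3 + 45*R)
92267/u(f(0), -217) = 92267/(3 + 45*(-217)) = 92267/(3 - 9765) = 92267/(-9762) = 92267*(-1/9762) = -92267/9762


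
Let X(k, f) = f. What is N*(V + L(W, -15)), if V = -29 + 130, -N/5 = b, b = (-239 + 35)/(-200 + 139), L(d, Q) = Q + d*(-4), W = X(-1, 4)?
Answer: -71400/61 ≈ -1170.5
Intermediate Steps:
W = 4
L(d, Q) = Q - 4*d
b = 204/61 (b = -204/(-61) = -204*(-1/61) = 204/61 ≈ 3.3443)
N = -1020/61 (N = -5*204/61 = -1020/61 ≈ -16.721)
V = 101
N*(V + L(W, -15)) = -1020*(101 + (-15 - 4*4))/61 = -1020*(101 + (-15 - 16))/61 = -1020*(101 - 31)/61 = -1020/61*70 = -71400/61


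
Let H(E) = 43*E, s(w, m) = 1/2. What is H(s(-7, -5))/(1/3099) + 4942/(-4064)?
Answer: 135386641/2032 ≈ 66627.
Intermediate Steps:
s(w, m) = ½
H(s(-7, -5))/(1/3099) + 4942/(-4064) = (43*(½))/(1/3099) + 4942/(-4064) = 43/(2*(1/3099)) + 4942*(-1/4064) = (43/2)*3099 - 2471/2032 = 133257/2 - 2471/2032 = 135386641/2032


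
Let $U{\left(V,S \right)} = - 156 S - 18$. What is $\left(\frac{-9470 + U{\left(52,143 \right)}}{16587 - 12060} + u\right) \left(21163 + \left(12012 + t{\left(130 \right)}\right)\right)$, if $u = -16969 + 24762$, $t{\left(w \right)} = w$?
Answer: $\frac{1173905165075}{4527} \approx 2.5931 \cdot 10^{8}$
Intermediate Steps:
$U{\left(V,S \right)} = -18 - 156 S$
$u = 7793$
$\left(\frac{-9470 + U{\left(52,143 \right)}}{16587 - 12060} + u\right) \left(21163 + \left(12012 + t{\left(130 \right)}\right)\right) = \left(\frac{-9470 - 22326}{16587 - 12060} + 7793\right) \left(21163 + \left(12012 + 130\right)\right) = \left(\frac{-9470 - 22326}{4527} + 7793\right) \left(21163 + 12142\right) = \left(\left(-9470 - 22326\right) \frac{1}{4527} + 7793\right) 33305 = \left(\left(-31796\right) \frac{1}{4527} + 7793\right) 33305 = \left(- \frac{31796}{4527} + 7793\right) 33305 = \frac{35247115}{4527} \cdot 33305 = \frac{1173905165075}{4527}$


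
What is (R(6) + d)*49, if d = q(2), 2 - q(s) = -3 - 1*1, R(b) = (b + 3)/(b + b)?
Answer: 1323/4 ≈ 330.75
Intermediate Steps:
R(b) = (3 + b)/(2*b) (R(b) = (3 + b)/((2*b)) = (3 + b)*(1/(2*b)) = (3 + b)/(2*b))
q(s) = 6 (q(s) = 2 - (-3 - 1*1) = 2 - (-3 - 1) = 2 - 1*(-4) = 2 + 4 = 6)
d = 6
(R(6) + d)*49 = ((½)*(3 + 6)/6 + 6)*49 = ((½)*(⅙)*9 + 6)*49 = (¾ + 6)*49 = (27/4)*49 = 1323/4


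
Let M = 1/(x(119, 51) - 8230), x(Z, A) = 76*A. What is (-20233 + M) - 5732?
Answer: -113051611/4354 ≈ -25965.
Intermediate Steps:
M = -1/4354 (M = 1/(76*51 - 8230) = 1/(3876 - 8230) = 1/(-4354) = -1/4354 ≈ -0.00022967)
(-20233 + M) - 5732 = (-20233 - 1/4354) - 5732 = -88094483/4354 - 5732 = -113051611/4354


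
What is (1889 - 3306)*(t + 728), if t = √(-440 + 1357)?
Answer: -1031576 - 1417*√917 ≈ -1.0745e+6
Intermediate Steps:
t = √917 ≈ 30.282
(1889 - 3306)*(t + 728) = (1889 - 3306)*(√917 + 728) = -1417*(728 + √917) = -1031576 - 1417*√917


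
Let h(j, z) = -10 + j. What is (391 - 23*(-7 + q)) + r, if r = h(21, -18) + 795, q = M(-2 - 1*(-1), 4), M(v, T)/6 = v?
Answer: 1496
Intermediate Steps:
M(v, T) = 6*v
q = -6 (q = 6*(-2 - 1*(-1)) = 6*(-2 + 1) = 6*(-1) = -6)
r = 806 (r = (-10 + 21) + 795 = 11 + 795 = 806)
(391 - 23*(-7 + q)) + r = (391 - 23*(-7 - 6)) + 806 = (391 - 23*(-13)) + 806 = (391 - 1*(-299)) + 806 = (391 + 299) + 806 = 690 + 806 = 1496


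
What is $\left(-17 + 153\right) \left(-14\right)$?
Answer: $-1904$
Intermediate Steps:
$\left(-17 + 153\right) \left(-14\right) = 136 \left(-14\right) = -1904$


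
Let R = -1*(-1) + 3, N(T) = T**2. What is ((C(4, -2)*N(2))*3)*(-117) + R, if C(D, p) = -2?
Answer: 2812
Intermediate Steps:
R = 4 (R = 1 + 3 = 4)
((C(4, -2)*N(2))*3)*(-117) + R = (-2*2**2*3)*(-117) + 4 = (-2*4*3)*(-117) + 4 = -8*3*(-117) + 4 = -24*(-117) + 4 = 2808 + 4 = 2812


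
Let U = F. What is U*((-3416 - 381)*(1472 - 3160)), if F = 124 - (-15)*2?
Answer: 987037744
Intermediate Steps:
F = 154 (F = 124 - 1*(-30) = 124 + 30 = 154)
U = 154
U*((-3416 - 381)*(1472 - 3160)) = 154*((-3416 - 381)*(1472 - 3160)) = 154*(-3797*(-1688)) = 154*6409336 = 987037744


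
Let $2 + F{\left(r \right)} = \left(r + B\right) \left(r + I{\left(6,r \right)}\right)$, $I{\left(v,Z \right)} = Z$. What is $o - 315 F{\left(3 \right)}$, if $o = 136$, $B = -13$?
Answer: $19666$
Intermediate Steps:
$F{\left(r \right)} = -2 + 2 r \left(-13 + r\right)$ ($F{\left(r \right)} = -2 + \left(r - 13\right) \left(r + r\right) = -2 + \left(-13 + r\right) 2 r = -2 + 2 r \left(-13 + r\right)$)
$o - 315 F{\left(3 \right)} = 136 - 315 \left(-2 - 78 + 2 \cdot 3^{2}\right) = 136 - 315 \left(-2 - 78 + 2 \cdot 9\right) = 136 - 315 \left(-2 - 78 + 18\right) = 136 - -19530 = 136 + 19530 = 19666$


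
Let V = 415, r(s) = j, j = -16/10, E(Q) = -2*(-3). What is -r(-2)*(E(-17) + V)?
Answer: 3368/5 ≈ 673.60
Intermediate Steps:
E(Q) = 6
j = -8/5 (j = -16*⅒ = -8/5 ≈ -1.6000)
r(s) = -8/5
-r(-2)*(E(-17) + V) = -(-8)*(6 + 415)/5 = -(-8)*421/5 = -1*(-3368/5) = 3368/5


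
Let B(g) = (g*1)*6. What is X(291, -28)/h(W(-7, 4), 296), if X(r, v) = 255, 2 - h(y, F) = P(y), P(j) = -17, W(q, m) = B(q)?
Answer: 255/19 ≈ 13.421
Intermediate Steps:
B(g) = 6*g (B(g) = g*6 = 6*g)
W(q, m) = 6*q
h(y, F) = 19 (h(y, F) = 2 - 1*(-17) = 2 + 17 = 19)
X(291, -28)/h(W(-7, 4), 296) = 255/19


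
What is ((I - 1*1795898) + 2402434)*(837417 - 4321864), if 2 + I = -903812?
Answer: 1035849435266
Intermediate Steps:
I = -903814 (I = -2 - 903812 = -903814)
((I - 1*1795898) + 2402434)*(837417 - 4321864) = ((-903814 - 1*1795898) + 2402434)*(837417 - 4321864) = ((-903814 - 1795898) + 2402434)*(-3484447) = (-2699712 + 2402434)*(-3484447) = -297278*(-3484447) = 1035849435266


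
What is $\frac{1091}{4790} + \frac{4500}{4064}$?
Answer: $\frac{3248603}{2433320} \approx 1.335$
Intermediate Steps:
$\frac{1091}{4790} + \frac{4500}{4064} = 1091 \cdot \frac{1}{4790} + 4500 \cdot \frac{1}{4064} = \frac{1091}{4790} + \frac{1125}{1016} = \frac{3248603}{2433320}$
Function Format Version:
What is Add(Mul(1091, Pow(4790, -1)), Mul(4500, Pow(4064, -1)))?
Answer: Rational(3248603, 2433320) ≈ 1.3350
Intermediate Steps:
Add(Mul(1091, Pow(4790, -1)), Mul(4500, Pow(4064, -1))) = Add(Mul(1091, Rational(1, 4790)), Mul(4500, Rational(1, 4064))) = Add(Rational(1091, 4790), Rational(1125, 1016)) = Rational(3248603, 2433320)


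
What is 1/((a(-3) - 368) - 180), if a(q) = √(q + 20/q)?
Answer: -1644/900941 - I*√87/900941 ≈ -0.0018248 - 1.0353e-5*I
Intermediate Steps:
1/((a(-3) - 368) - 180) = 1/((√(-3 + 20/(-3)) - 368) - 180) = 1/((√(-3 + 20*(-⅓)) - 368) - 180) = 1/((√(-3 - 20/3) - 368) - 180) = 1/((√(-29/3) - 368) - 180) = 1/((I*√87/3 - 368) - 180) = 1/((-368 + I*√87/3) - 180) = 1/(-548 + I*√87/3)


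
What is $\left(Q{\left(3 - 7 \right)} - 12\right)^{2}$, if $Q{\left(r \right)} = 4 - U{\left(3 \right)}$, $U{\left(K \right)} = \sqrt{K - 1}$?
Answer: $\left(8 + \sqrt{2}\right)^{2} \approx 88.627$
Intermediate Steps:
$U{\left(K \right)} = \sqrt{-1 + K}$
$Q{\left(r \right)} = 4 - \sqrt{2}$ ($Q{\left(r \right)} = 4 - \sqrt{-1 + 3} = 4 - \sqrt{2}$)
$\left(Q{\left(3 - 7 \right)} - 12\right)^{2} = \left(\left(4 - \sqrt{2}\right) - 12\right)^{2} = \left(-8 - \sqrt{2}\right)^{2}$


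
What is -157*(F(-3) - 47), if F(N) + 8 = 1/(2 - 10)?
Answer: 69237/8 ≈ 8654.6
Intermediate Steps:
F(N) = -65/8 (F(N) = -8 + 1/(2 - 10) = -8 + 1/(-8) = -8 - ⅛ = -65/8)
-157*(F(-3) - 47) = -157*(-65/8 - 47) = -157*(-441/8) = 69237/8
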